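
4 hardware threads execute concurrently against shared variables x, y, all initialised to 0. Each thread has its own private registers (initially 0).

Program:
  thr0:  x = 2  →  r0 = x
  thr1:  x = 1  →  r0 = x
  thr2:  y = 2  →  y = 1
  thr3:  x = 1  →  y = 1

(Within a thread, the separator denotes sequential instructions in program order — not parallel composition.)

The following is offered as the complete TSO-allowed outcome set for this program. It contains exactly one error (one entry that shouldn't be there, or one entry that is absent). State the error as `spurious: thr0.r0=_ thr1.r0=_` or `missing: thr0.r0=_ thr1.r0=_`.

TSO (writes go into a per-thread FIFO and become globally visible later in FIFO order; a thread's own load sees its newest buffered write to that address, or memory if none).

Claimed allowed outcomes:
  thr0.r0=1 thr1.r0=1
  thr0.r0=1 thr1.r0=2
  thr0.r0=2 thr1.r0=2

missing: thr0.r0=2 thr1.r0=1

outcome vector order: (thr0.r0,thr1.r0)
under TSO → 11; 12; 21; 22
TSO∖claimed = {21}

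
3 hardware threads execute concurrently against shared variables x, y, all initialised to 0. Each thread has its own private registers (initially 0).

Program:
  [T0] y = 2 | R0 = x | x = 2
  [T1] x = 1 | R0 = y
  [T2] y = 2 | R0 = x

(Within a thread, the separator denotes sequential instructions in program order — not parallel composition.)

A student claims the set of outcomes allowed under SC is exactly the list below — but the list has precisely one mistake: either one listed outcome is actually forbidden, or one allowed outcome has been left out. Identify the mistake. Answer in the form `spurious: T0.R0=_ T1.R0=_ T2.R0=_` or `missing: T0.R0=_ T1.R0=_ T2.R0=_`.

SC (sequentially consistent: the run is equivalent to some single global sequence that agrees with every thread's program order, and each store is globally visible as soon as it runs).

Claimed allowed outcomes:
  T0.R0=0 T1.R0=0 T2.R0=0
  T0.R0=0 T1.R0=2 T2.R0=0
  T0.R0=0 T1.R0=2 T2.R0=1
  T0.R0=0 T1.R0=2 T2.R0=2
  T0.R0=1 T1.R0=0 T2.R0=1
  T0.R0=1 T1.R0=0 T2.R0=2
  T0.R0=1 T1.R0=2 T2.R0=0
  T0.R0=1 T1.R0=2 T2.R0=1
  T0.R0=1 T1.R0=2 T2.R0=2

spurious: T0.R0=0 T1.R0=0 T2.R0=0

outcome vector order: (T0.R0,T1.R0,T2.R0)
[SC] allowed = {<0 2 0>; <0 2 1>; <0 2 2>; <1 0 1>; <1 0 2>; <1 2 0>; <1 2 1>; <1 2 2>}
claimed∖SC = {<0 0 0>}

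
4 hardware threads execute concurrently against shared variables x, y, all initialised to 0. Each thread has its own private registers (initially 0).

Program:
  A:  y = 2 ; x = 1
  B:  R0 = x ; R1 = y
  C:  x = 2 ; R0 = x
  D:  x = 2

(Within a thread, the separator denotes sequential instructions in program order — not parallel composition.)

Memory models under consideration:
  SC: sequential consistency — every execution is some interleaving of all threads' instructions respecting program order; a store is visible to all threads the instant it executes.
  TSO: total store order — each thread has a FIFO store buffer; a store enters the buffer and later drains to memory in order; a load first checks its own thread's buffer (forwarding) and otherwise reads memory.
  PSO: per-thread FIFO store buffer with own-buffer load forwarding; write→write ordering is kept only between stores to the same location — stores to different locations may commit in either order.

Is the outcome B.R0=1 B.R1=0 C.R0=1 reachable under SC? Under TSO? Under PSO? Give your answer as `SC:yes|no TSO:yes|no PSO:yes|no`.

SC:no TSO:no PSO:yes

outcome vector order: (B.R0,B.R1,C.R0)
SC: 10 outcomes — {<0 0 1>, <0 0 2>, <0 2 1>, <0 2 2>, <1 2 1>, <1 2 2>, <2 0 1>, <2 0 2>, <2 2 1>, <2 2 2>}
TSO: 10 outcomes — {<0 0 1>, <0 0 2>, <0 2 1>, <0 2 2>, <1 2 1>, <1 2 2>, <2 0 1>, <2 0 2>, <2 2 1>, <2 2 2>}
PSO: 12 outcomes — {<0 0 1>, <0 0 2>, <0 2 1>, <0 2 2>, <1 0 1>, <1 0 2>, <1 2 1>, <1 2 2>, <2 0 1>, <2 0 2>, <2 2 1>, <2 2 2>}
target <1 0 1> ∈ {PSO}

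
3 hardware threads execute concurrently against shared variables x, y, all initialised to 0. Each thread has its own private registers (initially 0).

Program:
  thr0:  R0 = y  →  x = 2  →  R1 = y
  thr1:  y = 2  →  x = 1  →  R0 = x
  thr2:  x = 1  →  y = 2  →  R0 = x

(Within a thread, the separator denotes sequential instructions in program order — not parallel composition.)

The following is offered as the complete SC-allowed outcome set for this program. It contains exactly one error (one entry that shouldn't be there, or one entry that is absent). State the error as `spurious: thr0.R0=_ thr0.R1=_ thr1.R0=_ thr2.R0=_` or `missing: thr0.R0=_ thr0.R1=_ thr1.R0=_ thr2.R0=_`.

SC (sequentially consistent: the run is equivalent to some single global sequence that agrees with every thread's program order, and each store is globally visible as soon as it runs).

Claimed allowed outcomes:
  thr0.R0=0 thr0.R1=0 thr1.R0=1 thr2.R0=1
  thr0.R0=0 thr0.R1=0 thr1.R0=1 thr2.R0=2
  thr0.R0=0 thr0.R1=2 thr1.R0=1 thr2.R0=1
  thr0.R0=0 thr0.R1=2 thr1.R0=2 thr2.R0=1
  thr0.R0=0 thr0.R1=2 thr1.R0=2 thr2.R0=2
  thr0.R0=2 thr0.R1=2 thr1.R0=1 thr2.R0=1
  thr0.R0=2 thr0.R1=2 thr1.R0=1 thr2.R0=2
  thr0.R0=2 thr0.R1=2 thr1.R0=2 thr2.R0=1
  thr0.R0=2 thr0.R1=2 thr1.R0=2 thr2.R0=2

outcome vector order: (thr0.R0,thr0.R1,thr1.R0,thr2.R0)
SC: 10 outcomes — {0011, 0012, 0211, 0212, 0221, 0222, 2211, 2212, 2221, 2222}
SC∖claimed = {0212}

missing: thr0.R0=0 thr0.R1=2 thr1.R0=1 thr2.R0=2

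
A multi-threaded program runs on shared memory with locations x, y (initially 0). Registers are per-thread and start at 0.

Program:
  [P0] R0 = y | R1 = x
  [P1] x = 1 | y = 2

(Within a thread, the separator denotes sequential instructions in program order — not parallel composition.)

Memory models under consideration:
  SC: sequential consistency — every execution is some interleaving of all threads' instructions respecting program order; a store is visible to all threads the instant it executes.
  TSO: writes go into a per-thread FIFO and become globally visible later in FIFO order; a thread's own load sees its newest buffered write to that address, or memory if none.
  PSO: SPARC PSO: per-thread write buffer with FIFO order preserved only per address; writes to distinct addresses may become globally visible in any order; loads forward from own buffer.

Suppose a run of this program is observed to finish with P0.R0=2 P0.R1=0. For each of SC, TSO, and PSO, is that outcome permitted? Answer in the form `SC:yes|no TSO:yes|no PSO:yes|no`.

outcome vector order: (P0.R0,P0.R1)
SC: 3 outcomes — {(0,0) (0,1) (2,1)}
TSO: 3 outcomes — {(0,0) (0,1) (2,1)}
PSO: 4 outcomes — {(0,0) (0,1) (2,0) (2,1)}
target (2,0) ∈ {PSO}

SC:no TSO:no PSO:yes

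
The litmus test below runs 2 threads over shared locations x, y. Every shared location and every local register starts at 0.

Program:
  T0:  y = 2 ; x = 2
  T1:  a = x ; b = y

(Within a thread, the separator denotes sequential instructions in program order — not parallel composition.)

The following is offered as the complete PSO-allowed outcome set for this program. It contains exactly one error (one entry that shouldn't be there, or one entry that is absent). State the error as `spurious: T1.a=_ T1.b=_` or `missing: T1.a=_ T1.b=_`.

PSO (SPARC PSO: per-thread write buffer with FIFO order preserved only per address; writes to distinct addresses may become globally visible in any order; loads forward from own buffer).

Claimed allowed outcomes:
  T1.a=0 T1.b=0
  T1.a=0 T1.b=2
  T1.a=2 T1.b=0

outcome vector order: (T1.a,T1.b)
[PSO] allowed = {<0 0>, <0 2>, <2 0>, <2 2>}
PSO∖claimed = {<2 2>}

missing: T1.a=2 T1.b=2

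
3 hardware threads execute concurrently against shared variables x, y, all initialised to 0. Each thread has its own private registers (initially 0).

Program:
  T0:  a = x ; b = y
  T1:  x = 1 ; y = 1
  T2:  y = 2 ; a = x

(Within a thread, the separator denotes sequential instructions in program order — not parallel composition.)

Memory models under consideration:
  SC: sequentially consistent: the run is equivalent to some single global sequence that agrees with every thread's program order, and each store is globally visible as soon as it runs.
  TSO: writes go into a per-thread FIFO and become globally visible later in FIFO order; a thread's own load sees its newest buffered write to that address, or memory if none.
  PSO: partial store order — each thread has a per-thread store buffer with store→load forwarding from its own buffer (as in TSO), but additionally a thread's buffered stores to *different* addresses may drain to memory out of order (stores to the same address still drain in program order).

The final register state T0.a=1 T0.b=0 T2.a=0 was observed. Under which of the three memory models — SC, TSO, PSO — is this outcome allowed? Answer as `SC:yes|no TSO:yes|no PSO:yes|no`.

SC:no TSO:yes PSO:yes

outcome vector order: (T0.a,T0.b,T2.a)
SC (11): 0/0/0; 0/0/1; 0/1/0; 0/1/1; 0/2/0; 0/2/1; 1/0/1; 1/1/0; 1/1/1; 1/2/0; 1/2/1
TSO (12): 0/0/0; 0/0/1; 0/1/0; 0/1/1; 0/2/0; 0/2/1; 1/0/0; 1/0/1; 1/1/0; 1/1/1; 1/2/0; 1/2/1
PSO (12): 0/0/0; 0/0/1; 0/1/0; 0/1/1; 0/2/0; 0/2/1; 1/0/0; 1/0/1; 1/1/0; 1/1/1; 1/2/0; 1/2/1
target 1/0/0 ∈ {TSO,PSO}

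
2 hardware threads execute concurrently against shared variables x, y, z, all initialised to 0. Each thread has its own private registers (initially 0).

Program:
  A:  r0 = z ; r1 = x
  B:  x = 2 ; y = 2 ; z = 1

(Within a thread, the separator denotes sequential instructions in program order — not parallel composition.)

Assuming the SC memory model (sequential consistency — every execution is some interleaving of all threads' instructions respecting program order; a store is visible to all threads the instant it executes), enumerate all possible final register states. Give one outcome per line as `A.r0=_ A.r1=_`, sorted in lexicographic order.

A.r0=0 A.r1=0
A.r0=0 A.r1=2
A.r0=1 A.r1=2

outcome vector order: (A.r0,A.r1)
|SC outcomes| = 3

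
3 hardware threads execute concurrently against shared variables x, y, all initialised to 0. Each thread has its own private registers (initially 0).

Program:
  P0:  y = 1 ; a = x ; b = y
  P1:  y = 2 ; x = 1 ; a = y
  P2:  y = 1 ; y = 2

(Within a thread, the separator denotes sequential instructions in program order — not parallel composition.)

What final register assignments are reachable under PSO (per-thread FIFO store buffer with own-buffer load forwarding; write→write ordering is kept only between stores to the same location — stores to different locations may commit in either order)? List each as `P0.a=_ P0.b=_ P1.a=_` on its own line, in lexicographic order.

outcome vector order: (P0.a,P0.b,P1.a)
|PSO outcomes| = 8

P0.a=0 P0.b=1 P1.a=1
P0.a=0 P0.b=1 P1.a=2
P0.a=0 P0.b=2 P1.a=1
P0.a=0 P0.b=2 P1.a=2
P0.a=1 P0.b=1 P1.a=1
P0.a=1 P0.b=1 P1.a=2
P0.a=1 P0.b=2 P1.a=1
P0.a=1 P0.b=2 P1.a=2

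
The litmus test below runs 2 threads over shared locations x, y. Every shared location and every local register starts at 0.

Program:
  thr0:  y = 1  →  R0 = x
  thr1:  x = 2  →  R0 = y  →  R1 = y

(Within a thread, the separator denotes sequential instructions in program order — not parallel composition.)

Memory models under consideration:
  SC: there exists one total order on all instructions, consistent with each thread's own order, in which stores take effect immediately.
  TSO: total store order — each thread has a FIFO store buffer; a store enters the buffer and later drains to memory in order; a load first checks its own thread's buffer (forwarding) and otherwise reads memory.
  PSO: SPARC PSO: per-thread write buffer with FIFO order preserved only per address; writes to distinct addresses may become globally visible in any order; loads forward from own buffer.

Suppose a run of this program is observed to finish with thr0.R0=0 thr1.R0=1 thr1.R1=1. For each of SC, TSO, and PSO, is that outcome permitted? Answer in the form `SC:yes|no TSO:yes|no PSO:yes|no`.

SC:yes TSO:yes PSO:yes

outcome vector order: (thr0.R0,thr1.R0,thr1.R1)
under SC → <0 1 1>, <2 0 0>, <2 0 1>, <2 1 1>
under TSO → <0 0 0>, <0 0 1>, <0 1 1>, <2 0 0>, <2 0 1>, <2 1 1>
under PSO → <0 0 0>, <0 0 1>, <0 1 1>, <2 0 0>, <2 0 1>, <2 1 1>
target <0 1 1> ∈ {SC,TSO,PSO}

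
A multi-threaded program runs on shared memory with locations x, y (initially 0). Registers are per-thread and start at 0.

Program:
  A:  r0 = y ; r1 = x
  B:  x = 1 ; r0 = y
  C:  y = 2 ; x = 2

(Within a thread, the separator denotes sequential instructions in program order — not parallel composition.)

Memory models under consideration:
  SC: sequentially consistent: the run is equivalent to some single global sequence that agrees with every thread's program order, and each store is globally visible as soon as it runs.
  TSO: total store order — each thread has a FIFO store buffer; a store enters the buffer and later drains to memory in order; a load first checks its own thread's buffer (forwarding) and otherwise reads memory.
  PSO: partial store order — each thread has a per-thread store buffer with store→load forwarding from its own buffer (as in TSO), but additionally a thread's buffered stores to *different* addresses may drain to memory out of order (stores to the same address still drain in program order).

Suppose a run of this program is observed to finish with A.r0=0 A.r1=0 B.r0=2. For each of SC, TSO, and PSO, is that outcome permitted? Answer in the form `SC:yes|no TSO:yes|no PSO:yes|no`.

SC:yes TSO:yes PSO:yes

outcome vector order: (A.r0,A.r1,B.r0)
under SC → (0,0,0) (0,0,2) (0,1,0) (0,1,2) (0,2,0) (0,2,2) (2,0,2) (2,1,0) (2,1,2) (2,2,0) (2,2,2)
under TSO → (0,0,0) (0,0,2) (0,1,0) (0,1,2) (0,2,0) (0,2,2) (2,0,0) (2,0,2) (2,1,0) (2,1,2) (2,2,0) (2,2,2)
under PSO → (0,0,0) (0,0,2) (0,1,0) (0,1,2) (0,2,0) (0,2,2) (2,0,0) (2,0,2) (2,1,0) (2,1,2) (2,2,0) (2,2,2)
target (0,0,2) ∈ {SC,TSO,PSO}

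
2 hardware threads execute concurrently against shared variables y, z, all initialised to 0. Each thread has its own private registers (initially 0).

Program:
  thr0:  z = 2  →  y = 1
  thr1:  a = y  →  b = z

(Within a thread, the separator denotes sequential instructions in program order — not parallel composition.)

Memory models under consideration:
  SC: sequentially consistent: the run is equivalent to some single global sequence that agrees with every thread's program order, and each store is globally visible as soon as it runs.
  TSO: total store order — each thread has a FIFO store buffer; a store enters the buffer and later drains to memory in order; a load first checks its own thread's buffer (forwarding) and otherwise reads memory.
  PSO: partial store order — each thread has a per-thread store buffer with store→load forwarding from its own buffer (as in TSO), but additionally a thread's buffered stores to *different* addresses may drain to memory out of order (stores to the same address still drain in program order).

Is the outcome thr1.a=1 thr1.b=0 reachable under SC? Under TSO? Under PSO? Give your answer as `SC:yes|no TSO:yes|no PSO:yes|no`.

outcome vector order: (thr1.a,thr1.b)
under SC → 00; 02; 12
under TSO → 00; 02; 12
under PSO → 00; 02; 10; 12
target 10 ∈ {PSO}

SC:no TSO:no PSO:yes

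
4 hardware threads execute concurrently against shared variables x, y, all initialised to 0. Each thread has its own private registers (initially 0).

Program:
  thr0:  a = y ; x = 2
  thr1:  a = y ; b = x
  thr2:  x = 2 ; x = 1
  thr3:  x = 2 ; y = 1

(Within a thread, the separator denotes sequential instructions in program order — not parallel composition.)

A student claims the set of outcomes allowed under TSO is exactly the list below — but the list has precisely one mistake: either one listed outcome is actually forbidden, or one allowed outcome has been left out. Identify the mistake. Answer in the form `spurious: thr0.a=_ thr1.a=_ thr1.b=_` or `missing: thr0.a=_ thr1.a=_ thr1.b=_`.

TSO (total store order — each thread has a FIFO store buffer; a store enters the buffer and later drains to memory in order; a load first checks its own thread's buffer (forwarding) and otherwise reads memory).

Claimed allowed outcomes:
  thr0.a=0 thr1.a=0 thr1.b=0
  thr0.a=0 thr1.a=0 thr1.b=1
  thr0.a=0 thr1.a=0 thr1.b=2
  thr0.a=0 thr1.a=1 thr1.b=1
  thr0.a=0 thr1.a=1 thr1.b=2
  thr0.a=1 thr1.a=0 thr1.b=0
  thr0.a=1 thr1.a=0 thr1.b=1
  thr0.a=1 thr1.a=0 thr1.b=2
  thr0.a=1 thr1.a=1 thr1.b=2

outcome vector order: (thr0.a,thr1.a,thr1.b)
under TSO → 0/0/0, 0/0/1, 0/0/2, 0/1/1, 0/1/2, 1/0/0, 1/0/1, 1/0/2, 1/1/1, 1/1/2
TSO∖claimed = {1/1/1}

missing: thr0.a=1 thr1.a=1 thr1.b=1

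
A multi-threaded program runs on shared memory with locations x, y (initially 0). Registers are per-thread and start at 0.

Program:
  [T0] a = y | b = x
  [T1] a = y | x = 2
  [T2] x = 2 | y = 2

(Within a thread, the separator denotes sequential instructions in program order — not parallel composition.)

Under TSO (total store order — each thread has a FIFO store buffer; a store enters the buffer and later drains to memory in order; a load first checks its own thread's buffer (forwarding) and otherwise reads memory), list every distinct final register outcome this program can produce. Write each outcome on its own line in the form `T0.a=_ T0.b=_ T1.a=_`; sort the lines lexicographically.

outcome vector order: (T0.a,T0.b,T1.a)
|TSO outcomes| = 6

T0.a=0 T0.b=0 T1.a=0
T0.a=0 T0.b=0 T1.a=2
T0.a=0 T0.b=2 T1.a=0
T0.a=0 T0.b=2 T1.a=2
T0.a=2 T0.b=2 T1.a=0
T0.a=2 T0.b=2 T1.a=2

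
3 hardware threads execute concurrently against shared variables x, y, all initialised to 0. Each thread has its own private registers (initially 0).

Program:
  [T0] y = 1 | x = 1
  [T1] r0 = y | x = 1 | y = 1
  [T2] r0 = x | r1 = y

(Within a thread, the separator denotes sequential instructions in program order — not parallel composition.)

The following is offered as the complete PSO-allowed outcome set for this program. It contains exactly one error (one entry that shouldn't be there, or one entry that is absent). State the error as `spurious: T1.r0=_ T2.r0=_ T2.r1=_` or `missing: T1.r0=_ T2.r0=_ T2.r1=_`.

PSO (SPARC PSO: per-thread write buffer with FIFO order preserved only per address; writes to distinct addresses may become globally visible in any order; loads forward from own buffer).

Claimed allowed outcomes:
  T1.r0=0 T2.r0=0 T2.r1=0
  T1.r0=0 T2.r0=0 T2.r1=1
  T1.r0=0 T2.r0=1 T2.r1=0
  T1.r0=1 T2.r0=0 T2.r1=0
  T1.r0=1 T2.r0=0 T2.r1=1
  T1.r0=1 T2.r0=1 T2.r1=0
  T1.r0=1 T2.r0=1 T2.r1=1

missing: T1.r0=0 T2.r0=1 T2.r1=1

outcome vector order: (T1.r0,T2.r0,T2.r1)
under PSO → 000 001 010 011 100 101 110 111
PSO∖claimed = {011}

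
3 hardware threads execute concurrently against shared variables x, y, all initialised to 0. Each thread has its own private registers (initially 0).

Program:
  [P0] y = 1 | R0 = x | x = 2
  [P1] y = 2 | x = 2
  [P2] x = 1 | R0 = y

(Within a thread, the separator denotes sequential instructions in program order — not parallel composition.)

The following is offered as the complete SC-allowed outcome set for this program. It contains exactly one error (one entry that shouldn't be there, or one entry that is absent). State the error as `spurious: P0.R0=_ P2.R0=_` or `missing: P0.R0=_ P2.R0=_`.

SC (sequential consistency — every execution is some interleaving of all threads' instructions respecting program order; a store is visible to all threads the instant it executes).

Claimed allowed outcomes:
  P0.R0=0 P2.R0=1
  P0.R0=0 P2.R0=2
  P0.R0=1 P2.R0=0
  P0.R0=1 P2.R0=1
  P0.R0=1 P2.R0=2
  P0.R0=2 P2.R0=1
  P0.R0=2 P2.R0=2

outcome vector order: (P0.R0,P2.R0)
SC: 8 outcomes — {<0 1>; <0 2>; <1 0>; <1 1>; <1 2>; <2 0>; <2 1>; <2 2>}
SC∖claimed = {<2 0>}

missing: P0.R0=2 P2.R0=0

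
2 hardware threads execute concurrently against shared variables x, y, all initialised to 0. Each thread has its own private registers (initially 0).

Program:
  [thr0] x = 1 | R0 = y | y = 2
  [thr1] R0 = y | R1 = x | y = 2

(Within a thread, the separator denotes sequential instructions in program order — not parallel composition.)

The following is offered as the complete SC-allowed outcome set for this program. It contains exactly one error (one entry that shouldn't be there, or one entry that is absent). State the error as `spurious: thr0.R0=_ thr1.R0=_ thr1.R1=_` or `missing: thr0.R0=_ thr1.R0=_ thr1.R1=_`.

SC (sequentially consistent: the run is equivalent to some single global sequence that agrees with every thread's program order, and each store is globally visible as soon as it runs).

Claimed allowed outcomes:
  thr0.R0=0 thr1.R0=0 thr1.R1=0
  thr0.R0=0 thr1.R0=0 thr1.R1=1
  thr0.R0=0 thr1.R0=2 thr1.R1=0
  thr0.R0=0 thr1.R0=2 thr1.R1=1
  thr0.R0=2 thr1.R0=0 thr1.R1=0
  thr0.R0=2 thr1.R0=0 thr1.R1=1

outcome vector order: (thr0.R0,thr1.R0,thr1.R1)
SC (5): 000; 001; 021; 200; 201
claimed∖SC = {020}

spurious: thr0.R0=0 thr1.R0=2 thr1.R1=0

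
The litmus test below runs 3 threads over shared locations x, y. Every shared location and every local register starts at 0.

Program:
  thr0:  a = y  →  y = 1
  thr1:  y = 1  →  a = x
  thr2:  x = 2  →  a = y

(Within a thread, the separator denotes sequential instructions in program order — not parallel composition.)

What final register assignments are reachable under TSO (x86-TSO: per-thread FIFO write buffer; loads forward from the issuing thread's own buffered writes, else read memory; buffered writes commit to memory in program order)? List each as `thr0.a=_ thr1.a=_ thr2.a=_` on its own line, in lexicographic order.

outcome vector order: (thr0.a,thr1.a,thr2.a)
|TSO outcomes| = 8

thr0.a=0 thr1.a=0 thr2.a=0
thr0.a=0 thr1.a=0 thr2.a=1
thr0.a=0 thr1.a=2 thr2.a=0
thr0.a=0 thr1.a=2 thr2.a=1
thr0.a=1 thr1.a=0 thr2.a=0
thr0.a=1 thr1.a=0 thr2.a=1
thr0.a=1 thr1.a=2 thr2.a=0
thr0.a=1 thr1.a=2 thr2.a=1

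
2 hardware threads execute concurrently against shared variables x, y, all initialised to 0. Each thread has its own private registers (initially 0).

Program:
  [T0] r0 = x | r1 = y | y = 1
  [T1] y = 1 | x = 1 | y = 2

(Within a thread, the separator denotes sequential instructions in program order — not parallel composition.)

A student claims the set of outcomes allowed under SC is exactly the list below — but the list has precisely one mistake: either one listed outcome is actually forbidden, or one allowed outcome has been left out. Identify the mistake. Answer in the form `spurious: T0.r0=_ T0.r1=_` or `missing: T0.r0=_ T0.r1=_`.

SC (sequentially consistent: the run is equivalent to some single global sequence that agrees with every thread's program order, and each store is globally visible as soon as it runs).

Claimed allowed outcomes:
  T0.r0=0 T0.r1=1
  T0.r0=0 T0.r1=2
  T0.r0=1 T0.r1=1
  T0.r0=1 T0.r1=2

outcome vector order: (T0.r0,T0.r1)
under SC → (0,0), (0,1), (0,2), (1,1), (1,2)
SC∖claimed = {(0,0)}

missing: T0.r0=0 T0.r1=0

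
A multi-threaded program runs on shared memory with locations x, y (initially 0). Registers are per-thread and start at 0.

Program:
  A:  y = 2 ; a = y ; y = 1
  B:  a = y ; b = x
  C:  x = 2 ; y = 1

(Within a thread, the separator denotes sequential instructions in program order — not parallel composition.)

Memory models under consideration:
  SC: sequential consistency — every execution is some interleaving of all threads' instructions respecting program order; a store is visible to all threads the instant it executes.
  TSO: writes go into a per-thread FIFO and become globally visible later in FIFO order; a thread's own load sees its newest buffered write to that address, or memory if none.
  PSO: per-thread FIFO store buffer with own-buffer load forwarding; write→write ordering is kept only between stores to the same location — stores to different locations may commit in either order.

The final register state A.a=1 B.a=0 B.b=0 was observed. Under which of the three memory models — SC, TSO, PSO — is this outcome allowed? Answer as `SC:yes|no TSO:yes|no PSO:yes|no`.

SC:yes TSO:yes PSO:yes

outcome vector order: (A.a,B.a,B.b)
under SC → 100; 102; 112; 120; 122; 200; 202; 210; 212; 220; 222
under TSO → 100; 102; 112; 120; 122; 200; 202; 210; 212; 220; 222
under PSO → 100; 102; 110; 112; 120; 122; 200; 202; 210; 212; 220; 222
target 100 ∈ {SC,TSO,PSO}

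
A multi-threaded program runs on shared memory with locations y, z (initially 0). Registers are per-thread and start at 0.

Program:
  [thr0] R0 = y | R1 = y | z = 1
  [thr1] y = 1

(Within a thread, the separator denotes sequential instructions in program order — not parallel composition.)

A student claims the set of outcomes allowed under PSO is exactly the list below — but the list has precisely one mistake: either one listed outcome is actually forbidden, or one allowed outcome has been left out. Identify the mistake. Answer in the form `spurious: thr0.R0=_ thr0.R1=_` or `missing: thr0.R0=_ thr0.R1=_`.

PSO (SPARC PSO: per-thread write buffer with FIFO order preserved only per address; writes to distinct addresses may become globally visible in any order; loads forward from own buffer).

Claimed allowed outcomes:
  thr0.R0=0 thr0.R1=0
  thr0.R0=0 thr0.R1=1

missing: thr0.R0=1 thr0.R1=1

outcome vector order: (thr0.R0,thr0.R1)
PSO: 3 outcomes — {00 01 11}
PSO∖claimed = {11}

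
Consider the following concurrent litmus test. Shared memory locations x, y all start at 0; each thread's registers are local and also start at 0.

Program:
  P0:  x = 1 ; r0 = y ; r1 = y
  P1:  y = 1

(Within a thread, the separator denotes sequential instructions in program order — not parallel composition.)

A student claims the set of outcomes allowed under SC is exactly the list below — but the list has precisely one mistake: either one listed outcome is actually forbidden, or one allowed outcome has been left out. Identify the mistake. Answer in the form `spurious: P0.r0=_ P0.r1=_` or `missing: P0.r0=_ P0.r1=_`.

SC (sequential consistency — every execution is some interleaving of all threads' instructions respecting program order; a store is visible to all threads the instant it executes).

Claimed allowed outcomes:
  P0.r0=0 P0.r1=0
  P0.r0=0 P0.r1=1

missing: P0.r0=1 P0.r1=1

outcome vector order: (P0.r0,P0.r1)
SC: 3 outcomes — {00; 01; 11}
SC∖claimed = {11}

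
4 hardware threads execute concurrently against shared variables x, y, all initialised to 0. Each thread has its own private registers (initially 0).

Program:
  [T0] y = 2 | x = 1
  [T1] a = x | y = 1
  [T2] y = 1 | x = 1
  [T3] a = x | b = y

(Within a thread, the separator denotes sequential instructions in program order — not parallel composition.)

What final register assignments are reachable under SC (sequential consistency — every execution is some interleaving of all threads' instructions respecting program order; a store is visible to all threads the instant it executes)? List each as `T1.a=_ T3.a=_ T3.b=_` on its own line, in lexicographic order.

T1.a=0 T3.a=0 T3.b=0
T1.a=0 T3.a=0 T3.b=1
T1.a=0 T3.a=0 T3.b=2
T1.a=0 T3.a=1 T3.b=1
T1.a=0 T3.a=1 T3.b=2
T1.a=1 T3.a=0 T3.b=0
T1.a=1 T3.a=0 T3.b=1
T1.a=1 T3.a=0 T3.b=2
T1.a=1 T3.a=1 T3.b=1
T1.a=1 T3.a=1 T3.b=2

outcome vector order: (T1.a,T3.a,T3.b)
|SC outcomes| = 10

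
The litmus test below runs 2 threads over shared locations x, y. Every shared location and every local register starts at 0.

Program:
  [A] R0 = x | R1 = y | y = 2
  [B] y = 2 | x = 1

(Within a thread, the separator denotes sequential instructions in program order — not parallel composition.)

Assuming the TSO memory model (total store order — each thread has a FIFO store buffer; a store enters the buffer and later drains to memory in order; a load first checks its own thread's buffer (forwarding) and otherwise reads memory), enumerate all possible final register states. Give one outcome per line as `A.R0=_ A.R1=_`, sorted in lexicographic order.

outcome vector order: (A.R0,A.R1)
|TSO outcomes| = 3

A.R0=0 A.R1=0
A.R0=0 A.R1=2
A.R0=1 A.R1=2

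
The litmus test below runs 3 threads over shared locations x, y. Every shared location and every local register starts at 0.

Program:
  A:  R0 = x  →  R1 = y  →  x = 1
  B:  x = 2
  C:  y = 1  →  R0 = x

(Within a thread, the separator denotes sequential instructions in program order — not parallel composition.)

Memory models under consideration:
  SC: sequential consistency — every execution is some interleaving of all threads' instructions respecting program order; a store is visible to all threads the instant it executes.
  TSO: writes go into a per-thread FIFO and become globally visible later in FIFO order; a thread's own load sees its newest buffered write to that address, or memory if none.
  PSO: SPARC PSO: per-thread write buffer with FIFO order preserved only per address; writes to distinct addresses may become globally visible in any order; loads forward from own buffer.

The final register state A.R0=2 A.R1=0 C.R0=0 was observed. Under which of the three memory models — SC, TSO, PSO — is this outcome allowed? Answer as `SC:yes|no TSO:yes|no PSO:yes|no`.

outcome vector order: (A.R0,A.R1,C.R0)
SC (11): <0 0 0>, <0 0 1>, <0 0 2>, <0 1 0>, <0 1 1>, <0 1 2>, <2 0 1>, <2 0 2>, <2 1 0>, <2 1 1>, <2 1 2>
TSO (12): <0 0 0>, <0 0 1>, <0 0 2>, <0 1 0>, <0 1 1>, <0 1 2>, <2 0 0>, <2 0 1>, <2 0 2>, <2 1 0>, <2 1 1>, <2 1 2>
PSO (12): <0 0 0>, <0 0 1>, <0 0 2>, <0 1 0>, <0 1 1>, <0 1 2>, <2 0 0>, <2 0 1>, <2 0 2>, <2 1 0>, <2 1 1>, <2 1 2>
target <2 0 0> ∈ {TSO,PSO}

SC:no TSO:yes PSO:yes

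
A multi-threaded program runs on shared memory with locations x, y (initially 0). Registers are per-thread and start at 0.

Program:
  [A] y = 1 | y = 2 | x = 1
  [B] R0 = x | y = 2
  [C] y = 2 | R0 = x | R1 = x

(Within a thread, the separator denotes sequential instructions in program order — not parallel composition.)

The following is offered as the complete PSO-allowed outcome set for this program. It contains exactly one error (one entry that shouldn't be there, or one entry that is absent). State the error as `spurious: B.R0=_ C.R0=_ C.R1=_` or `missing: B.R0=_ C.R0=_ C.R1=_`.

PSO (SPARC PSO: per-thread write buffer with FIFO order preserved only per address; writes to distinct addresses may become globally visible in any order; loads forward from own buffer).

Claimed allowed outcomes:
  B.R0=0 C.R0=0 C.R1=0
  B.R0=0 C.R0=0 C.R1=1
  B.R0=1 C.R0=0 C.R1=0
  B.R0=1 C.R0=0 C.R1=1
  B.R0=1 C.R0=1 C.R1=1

outcome vector order: (B.R0,C.R0,C.R1)
PSO (6): <0 0 0>, <0 0 1>, <0 1 1>, <1 0 0>, <1 0 1>, <1 1 1>
PSO∖claimed = {<0 1 1>}

missing: B.R0=0 C.R0=1 C.R1=1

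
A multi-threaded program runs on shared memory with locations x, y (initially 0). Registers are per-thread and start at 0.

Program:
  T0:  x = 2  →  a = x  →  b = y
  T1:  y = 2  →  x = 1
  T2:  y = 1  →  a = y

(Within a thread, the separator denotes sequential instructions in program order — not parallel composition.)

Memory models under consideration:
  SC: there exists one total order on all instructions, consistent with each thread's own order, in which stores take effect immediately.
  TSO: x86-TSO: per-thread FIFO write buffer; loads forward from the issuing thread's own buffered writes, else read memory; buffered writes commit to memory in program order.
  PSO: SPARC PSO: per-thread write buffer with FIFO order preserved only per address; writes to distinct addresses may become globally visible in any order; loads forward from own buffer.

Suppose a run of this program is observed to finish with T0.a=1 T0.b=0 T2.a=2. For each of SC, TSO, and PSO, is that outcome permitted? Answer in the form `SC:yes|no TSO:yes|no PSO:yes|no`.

outcome vector order: (T0.a,T0.b,T2.a)
[SC] allowed = {<1 1 1>; <1 2 1>; <1 2 2>; <2 0 1>; <2 0 2>; <2 1 1>; <2 1 2>; <2 2 1>; <2 2 2>}
[TSO] allowed = {<1 1 1>; <1 2 1>; <1 2 2>; <2 0 1>; <2 0 2>; <2 1 1>; <2 1 2>; <2 2 1>; <2 2 2>}
[PSO] allowed = {<1 0 1>; <1 0 2>; <1 1 1>; <1 1 2>; <1 2 1>; <1 2 2>; <2 0 1>; <2 0 2>; <2 1 1>; <2 1 2>; <2 2 1>; <2 2 2>}
target <1 0 2> ∈ {PSO}

SC:no TSO:no PSO:yes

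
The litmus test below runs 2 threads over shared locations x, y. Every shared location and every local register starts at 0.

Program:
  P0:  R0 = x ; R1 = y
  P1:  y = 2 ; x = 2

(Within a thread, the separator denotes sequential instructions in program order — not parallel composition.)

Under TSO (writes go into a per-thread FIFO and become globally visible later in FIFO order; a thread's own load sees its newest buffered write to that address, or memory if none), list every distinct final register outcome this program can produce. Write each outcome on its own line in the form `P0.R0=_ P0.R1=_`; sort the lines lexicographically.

P0.R0=0 P0.R1=0
P0.R0=0 P0.R1=2
P0.R0=2 P0.R1=2

outcome vector order: (P0.R0,P0.R1)
|TSO outcomes| = 3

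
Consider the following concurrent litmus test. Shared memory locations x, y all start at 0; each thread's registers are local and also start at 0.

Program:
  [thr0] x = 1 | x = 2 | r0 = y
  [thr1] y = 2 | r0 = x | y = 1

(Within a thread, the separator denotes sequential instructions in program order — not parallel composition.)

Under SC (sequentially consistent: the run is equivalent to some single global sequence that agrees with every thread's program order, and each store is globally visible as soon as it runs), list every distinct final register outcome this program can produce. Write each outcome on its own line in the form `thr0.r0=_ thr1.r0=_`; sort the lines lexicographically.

outcome vector order: (thr0.r0,thr1.r0)
|SC outcomes| = 7

thr0.r0=0 thr1.r0=2
thr0.r0=1 thr1.r0=0
thr0.r0=1 thr1.r0=1
thr0.r0=1 thr1.r0=2
thr0.r0=2 thr1.r0=0
thr0.r0=2 thr1.r0=1
thr0.r0=2 thr1.r0=2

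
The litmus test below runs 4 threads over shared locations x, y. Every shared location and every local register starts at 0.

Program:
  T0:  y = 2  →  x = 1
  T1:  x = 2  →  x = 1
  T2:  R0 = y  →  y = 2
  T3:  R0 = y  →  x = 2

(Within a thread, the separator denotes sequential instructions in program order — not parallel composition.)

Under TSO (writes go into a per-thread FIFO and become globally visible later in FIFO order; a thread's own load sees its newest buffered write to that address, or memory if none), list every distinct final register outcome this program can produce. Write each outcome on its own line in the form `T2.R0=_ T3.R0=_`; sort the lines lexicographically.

T2.R0=0 T3.R0=0
T2.R0=0 T3.R0=2
T2.R0=2 T3.R0=0
T2.R0=2 T3.R0=2

outcome vector order: (T2.R0,T3.R0)
|TSO outcomes| = 4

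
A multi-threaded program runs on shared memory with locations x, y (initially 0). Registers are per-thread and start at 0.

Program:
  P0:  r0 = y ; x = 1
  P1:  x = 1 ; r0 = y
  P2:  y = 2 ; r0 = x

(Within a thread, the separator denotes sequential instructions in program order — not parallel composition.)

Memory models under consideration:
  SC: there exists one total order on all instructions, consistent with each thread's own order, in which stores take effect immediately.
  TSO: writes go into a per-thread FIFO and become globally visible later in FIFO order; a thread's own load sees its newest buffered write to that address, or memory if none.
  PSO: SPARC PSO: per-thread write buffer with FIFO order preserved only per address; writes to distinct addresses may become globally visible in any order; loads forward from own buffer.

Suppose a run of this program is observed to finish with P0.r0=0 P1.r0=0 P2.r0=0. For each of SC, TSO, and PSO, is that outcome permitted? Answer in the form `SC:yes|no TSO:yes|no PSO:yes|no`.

SC:no TSO:yes PSO:yes

outcome vector order: (P0.r0,P1.r0,P2.r0)
SC: 6 outcomes — {(0,0,1) (0,2,0) (0,2,1) (2,0,1) (2,2,0) (2,2,1)}
TSO: 8 outcomes — {(0,0,0) (0,0,1) (0,2,0) (0,2,1) (2,0,0) (2,0,1) (2,2,0) (2,2,1)}
PSO: 8 outcomes — {(0,0,0) (0,0,1) (0,2,0) (0,2,1) (2,0,0) (2,0,1) (2,2,0) (2,2,1)}
target (0,0,0) ∈ {TSO,PSO}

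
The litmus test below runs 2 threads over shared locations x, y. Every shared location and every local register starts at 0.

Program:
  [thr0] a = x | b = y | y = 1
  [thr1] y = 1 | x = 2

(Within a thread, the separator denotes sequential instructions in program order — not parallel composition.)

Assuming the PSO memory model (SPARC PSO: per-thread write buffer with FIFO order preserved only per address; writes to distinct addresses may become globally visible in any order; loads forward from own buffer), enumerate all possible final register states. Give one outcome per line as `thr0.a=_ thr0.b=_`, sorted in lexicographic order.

outcome vector order: (thr0.a,thr0.b)
|PSO outcomes| = 4

thr0.a=0 thr0.b=0
thr0.a=0 thr0.b=1
thr0.a=2 thr0.b=0
thr0.a=2 thr0.b=1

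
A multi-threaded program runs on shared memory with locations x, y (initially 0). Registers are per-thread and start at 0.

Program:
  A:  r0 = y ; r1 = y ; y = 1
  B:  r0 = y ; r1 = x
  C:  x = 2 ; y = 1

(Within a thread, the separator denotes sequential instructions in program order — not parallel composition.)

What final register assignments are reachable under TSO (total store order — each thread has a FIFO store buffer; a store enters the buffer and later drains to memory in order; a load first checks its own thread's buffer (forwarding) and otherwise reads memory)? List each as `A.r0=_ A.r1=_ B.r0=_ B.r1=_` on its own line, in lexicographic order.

outcome vector order: (A.r0,A.r1,B.r0,B.r1)
|TSO outcomes| = 10

A.r0=0 A.r1=0 B.r0=0 B.r1=0
A.r0=0 A.r1=0 B.r0=0 B.r1=2
A.r0=0 A.r1=0 B.r0=1 B.r1=0
A.r0=0 A.r1=0 B.r0=1 B.r1=2
A.r0=0 A.r1=1 B.r0=0 B.r1=0
A.r0=0 A.r1=1 B.r0=0 B.r1=2
A.r0=0 A.r1=1 B.r0=1 B.r1=2
A.r0=1 A.r1=1 B.r0=0 B.r1=0
A.r0=1 A.r1=1 B.r0=0 B.r1=2
A.r0=1 A.r1=1 B.r0=1 B.r1=2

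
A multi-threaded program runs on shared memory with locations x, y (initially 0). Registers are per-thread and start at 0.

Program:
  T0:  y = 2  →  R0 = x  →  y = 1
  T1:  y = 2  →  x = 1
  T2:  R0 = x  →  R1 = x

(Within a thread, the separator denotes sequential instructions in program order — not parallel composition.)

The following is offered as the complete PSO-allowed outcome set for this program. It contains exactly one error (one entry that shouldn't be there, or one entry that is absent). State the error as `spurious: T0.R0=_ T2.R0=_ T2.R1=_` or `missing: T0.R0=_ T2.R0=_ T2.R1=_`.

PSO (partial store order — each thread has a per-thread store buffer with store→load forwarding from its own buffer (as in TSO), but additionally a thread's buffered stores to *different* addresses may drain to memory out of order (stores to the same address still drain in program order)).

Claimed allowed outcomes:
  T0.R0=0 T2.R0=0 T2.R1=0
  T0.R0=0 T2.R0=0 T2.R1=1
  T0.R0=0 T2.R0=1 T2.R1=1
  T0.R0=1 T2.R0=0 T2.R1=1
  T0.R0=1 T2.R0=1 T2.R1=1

outcome vector order: (T0.R0,T2.R0,T2.R1)
under PSO → (0,0,0) (0,0,1) (0,1,1) (1,0,0) (1,0,1) (1,1,1)
PSO∖claimed = {(1,0,0)}

missing: T0.R0=1 T2.R0=0 T2.R1=0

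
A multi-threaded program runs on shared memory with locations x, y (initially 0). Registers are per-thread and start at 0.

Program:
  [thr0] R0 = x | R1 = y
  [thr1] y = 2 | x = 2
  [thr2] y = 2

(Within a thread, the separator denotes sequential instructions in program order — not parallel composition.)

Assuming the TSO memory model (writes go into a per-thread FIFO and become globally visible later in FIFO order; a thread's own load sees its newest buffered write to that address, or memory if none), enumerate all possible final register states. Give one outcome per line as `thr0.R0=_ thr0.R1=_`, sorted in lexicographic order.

thr0.R0=0 thr0.R1=0
thr0.R0=0 thr0.R1=2
thr0.R0=2 thr0.R1=2

outcome vector order: (thr0.R0,thr0.R1)
|TSO outcomes| = 3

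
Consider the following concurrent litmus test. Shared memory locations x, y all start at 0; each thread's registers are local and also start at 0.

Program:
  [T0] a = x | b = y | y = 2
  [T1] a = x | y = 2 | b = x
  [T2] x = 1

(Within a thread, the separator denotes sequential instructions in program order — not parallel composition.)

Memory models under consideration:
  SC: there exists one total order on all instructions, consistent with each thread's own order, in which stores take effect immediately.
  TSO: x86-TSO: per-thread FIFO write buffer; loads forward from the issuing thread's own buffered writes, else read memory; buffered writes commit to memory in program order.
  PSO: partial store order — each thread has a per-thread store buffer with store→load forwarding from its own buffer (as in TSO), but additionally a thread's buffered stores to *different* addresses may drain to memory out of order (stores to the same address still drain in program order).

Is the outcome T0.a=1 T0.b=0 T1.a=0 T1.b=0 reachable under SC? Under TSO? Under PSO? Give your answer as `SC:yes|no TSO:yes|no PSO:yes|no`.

outcome vector order: (T0.a,T0.b,T1.a,T1.b)
[SC] allowed = {(0,0,0,0) (0,0,0,1) (0,0,1,1) (0,2,0,0) (0,2,0,1) (0,2,1,1) (1,0,0,1) (1,0,1,1) (1,2,0,0) (1,2,0,1) (1,2,1,1)}
[TSO] allowed = {(0,0,0,0) (0,0,0,1) (0,0,1,1) (0,2,0,0) (0,2,0,1) (0,2,1,1) (1,0,0,0) (1,0,0,1) (1,0,1,1) (1,2,0,0) (1,2,0,1) (1,2,1,1)}
[PSO] allowed = {(0,0,0,0) (0,0,0,1) (0,0,1,1) (0,2,0,0) (0,2,0,1) (0,2,1,1) (1,0,0,0) (1,0,0,1) (1,0,1,1) (1,2,0,0) (1,2,0,1) (1,2,1,1)}
target (1,0,0,0) ∈ {TSO,PSO}

SC:no TSO:yes PSO:yes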